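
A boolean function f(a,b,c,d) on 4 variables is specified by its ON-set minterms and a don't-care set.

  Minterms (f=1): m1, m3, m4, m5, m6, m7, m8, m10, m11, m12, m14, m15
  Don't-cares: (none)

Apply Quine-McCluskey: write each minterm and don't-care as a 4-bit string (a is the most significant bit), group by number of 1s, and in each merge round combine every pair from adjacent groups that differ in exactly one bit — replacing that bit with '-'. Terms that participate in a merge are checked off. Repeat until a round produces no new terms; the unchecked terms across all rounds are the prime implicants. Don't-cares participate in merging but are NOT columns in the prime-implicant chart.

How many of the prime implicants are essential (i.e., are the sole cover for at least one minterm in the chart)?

size-2^0 implicants → 0001(✓)  0011(✓)  0100(✓)  0101(✓)  0110(✓)  0111(✓)  1000(✓)  1010(✓)  1011(✓)  1100(✓)  1110(✓)  1111(✓)
size-2^1 implicants → -011(✓)  -100(✓)  -110(✓)  -111(✓)  0-01(✓)  0-11(✓)  00-1(✓)  01-0(✓)  01-1(✓)  010-(✓)  011-(✓)  1-00(✓)  1-10(✓)  1-11(✓)  10-0(✓)  101-(✓)  11-0(✓)  111-(✓)
size-2^2 implicants → --11  -1-0  -11-  0--1  01--  1--0  1-1-
Unchecked terms (primes): --11, -1-0, -11-, 0--1, 01--, 1--0, 1-1-
Minterm coverage:
  m1 ⊆ 0--1 [E]
  m3 ⊆ --11,0--1
  m4 ⊆ -1-0,01--
  m5 ⊆ 0--1,01--
  m6 ⊆ -1-0,-11-,01--
  m7 ⊆ --11,-11-,0--1,01--
  m8 ⊆ 1--0 [E]
  m10 ⊆ 1--0,1-1-
  m11 ⊆ --11,1-1-
  m12 ⊆ -1-0,1--0
  m14 ⊆ -1-0,-11-,1--0,1-1-
  m15 ⊆ --11,-11-,1-1-
E = {0--1, 1--0}

2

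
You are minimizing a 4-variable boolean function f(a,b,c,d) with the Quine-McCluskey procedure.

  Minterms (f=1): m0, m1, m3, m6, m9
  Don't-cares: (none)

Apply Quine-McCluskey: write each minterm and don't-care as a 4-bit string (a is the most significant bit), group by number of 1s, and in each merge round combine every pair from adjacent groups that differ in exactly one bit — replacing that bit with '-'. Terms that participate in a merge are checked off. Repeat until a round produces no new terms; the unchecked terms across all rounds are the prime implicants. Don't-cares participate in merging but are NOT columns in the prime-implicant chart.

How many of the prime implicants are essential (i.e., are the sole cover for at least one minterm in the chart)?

4

Round 0: 0000✓ 0001✓ 0011✓ 0110 1001✓
Round 1: -001 00-1 000-
PIs = {-001, 00-1, 000-, 0110}
Coverage chart:
  m0: 000- ←essential
  m1: -001,00-1,000-
  m3: 00-1 ←essential
  m6: 0110 ←essential
  m9: -001 ←essential
Essential: -001, 00-1, 000-, 0110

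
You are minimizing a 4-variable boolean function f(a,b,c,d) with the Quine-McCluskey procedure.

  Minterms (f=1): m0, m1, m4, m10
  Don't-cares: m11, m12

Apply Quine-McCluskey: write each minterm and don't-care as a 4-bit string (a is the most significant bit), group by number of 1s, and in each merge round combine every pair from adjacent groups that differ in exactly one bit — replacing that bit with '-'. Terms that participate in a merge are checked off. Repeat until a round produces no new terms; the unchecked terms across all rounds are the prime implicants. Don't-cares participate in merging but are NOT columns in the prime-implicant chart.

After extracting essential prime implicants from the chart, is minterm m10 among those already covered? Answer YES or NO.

YES

Round 0: 0000✓ 0001✓ 0100✓ 1010✓ 1011✓ 1100✓
Round 1: -100 0-00 000- 101-
PIs = {-100, 0-00, 000-, 101-}
Coverage chart:
  m0: 0-00,000-
  m1: 000- ←essential
  m4: -100,0-00
  m10: 101- ←essential
Essential: 000-, 101-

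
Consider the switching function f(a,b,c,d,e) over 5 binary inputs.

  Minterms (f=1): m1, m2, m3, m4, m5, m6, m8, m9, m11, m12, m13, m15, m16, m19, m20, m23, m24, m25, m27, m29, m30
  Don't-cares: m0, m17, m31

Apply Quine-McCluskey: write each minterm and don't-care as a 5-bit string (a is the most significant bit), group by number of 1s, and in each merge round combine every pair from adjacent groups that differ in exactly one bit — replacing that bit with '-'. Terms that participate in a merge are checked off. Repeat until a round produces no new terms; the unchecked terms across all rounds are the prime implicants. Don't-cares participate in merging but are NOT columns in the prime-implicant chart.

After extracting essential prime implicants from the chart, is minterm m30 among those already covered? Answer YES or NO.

YES

size-2^0 implicants → 00000(✓)  00001(✓)  00010(✓)  00011(✓)  00100(✓)  00101(✓)  00110(✓)  01000(✓)  01001(✓)  01011(✓)  01100(✓)  01101(✓)  01111(✓)  10000(✓)  10001(✓)  10011(✓)  10100(✓)  10111(✓)  11000(✓)  11001(✓)  11011(✓)  11101(✓)  11110(✓)  11111(✓)
size-2^1 implicants → -0000(✓)  -0001(✓)  -0011(✓)  -0100(✓)  -1000(✓)  -1001(✓)  -1011(✓)  -1101(✓)  -1111(✓)  0-000(✓)  0-001(✓)  0-011(✓)  0-100(✓)  0-101(✓)  00-00(✓)  00-01(✓)  00-10(✓)  000-0(✓)  000-1(✓)  0000-(✓)  0001-(✓)  001-0(✓)  0010-(✓)  01-00(✓)  01-01(✓)  01-11(✓)  010-1(✓)  0100-(✓)  011-1(✓)  0110-(✓)  1-000(✓)  1-001(✓)  1-011(✓)  1-111(✓)  10-00(✓)  10-11(✓)  100-1(✓)  1000-(✓)  11-01(✓)  11-11(✓)  110-1(✓)  1100-(✓)  111-1(✓)  1111-
size-2^2 implicants → --000(✓)  --001(✓)  --011(✓)  -0-00  -00-1(✓)  -000-(✓)  -1-01(✓)  -1-11(✓)  -10-1(✓)  -100-(✓)  -11-1(✓)  0--00(✓)  0--01(✓)  0-0-1(✓)  0-00-(✓)  0-10-(✓)  00--0  00-0-(✓)  000--  01--1(✓)  01-0-(✓)  1--11  1-0-1(✓)  1-00-(✓)  11--1(✓)
size-2^3 implicants → --0-1  --00-  -1--1  0--0-
Unchecked terms (primes): --0-1, --00-, -0-00, -1--1, 0--0-, 00--0, 000--, 1--11, 1111-
Minterm coverage:
  m1 ⊆ --0-1,--00-,0--0-,000--
  m2 ⊆ 00--0,000--
  m3 ⊆ --0-1,000--
  m4 ⊆ -0-00,0--0-,00--0
  m5 ⊆ 0--0- [E]
  m6 ⊆ 00--0 [E]
  m8 ⊆ --00-,0--0-
  m9 ⊆ --0-1,--00-,-1--1,0--0-
  m11 ⊆ --0-1,-1--1
  m12 ⊆ 0--0- [E]
  m13 ⊆ -1--1,0--0-
  m15 ⊆ -1--1 [E]
  m16 ⊆ --00-,-0-00
  m19 ⊆ --0-1,1--11
  m20 ⊆ -0-00 [E]
  m23 ⊆ 1--11 [E]
  m24 ⊆ --00- [E]
  m25 ⊆ --0-1,--00-,-1--1
  m27 ⊆ --0-1,-1--1,1--11
  m29 ⊆ -1--1 [E]
  m30 ⊆ 1111- [E]
E = {--00-, -0-00, -1--1, 0--0-, 00--0, 1--11, 1111-}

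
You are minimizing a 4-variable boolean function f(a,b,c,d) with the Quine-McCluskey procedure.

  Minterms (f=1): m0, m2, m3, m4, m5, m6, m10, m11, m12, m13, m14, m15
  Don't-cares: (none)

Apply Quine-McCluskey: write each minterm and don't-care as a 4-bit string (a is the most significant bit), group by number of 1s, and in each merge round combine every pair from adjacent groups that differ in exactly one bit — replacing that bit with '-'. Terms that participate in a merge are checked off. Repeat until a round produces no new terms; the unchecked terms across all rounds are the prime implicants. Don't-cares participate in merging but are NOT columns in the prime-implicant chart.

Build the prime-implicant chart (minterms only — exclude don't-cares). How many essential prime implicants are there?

3

size-2^0 implicants → 0000(✓)  0010(✓)  0011(✓)  0100(✓)  0101(✓)  0110(✓)  1010(✓)  1011(✓)  1100(✓)  1101(✓)  1110(✓)  1111(✓)
size-2^1 implicants → -010(✓)  -011(✓)  -100(✓)  -101(✓)  -110(✓)  0-00(✓)  0-10(✓)  00-0(✓)  001-(✓)  01-0(✓)  010-(✓)  1-10(✓)  1-11(✓)  101-(✓)  11-0(✓)  11-1(✓)  110-(✓)  111-(✓)
size-2^2 implicants → --10  -01-  -1-0  -10-  0--0  1-1-  11--
Unchecked terms (primes): --10, -01-, -1-0, -10-, 0--0, 1-1-, 11--
Minterm coverage:
  m0 ⊆ 0--0 [E]
  m2 ⊆ --10,-01-,0--0
  m3 ⊆ -01- [E]
  m4 ⊆ -1-0,-10-,0--0
  m5 ⊆ -10- [E]
  m6 ⊆ --10,-1-0,0--0
  m10 ⊆ --10,-01-,1-1-
  m11 ⊆ -01-,1-1-
  m12 ⊆ -1-0,-10-,11--
  m13 ⊆ -10-,11--
  m14 ⊆ --10,-1-0,1-1-,11--
  m15 ⊆ 1-1-,11--
E = {-01-, -10-, 0--0}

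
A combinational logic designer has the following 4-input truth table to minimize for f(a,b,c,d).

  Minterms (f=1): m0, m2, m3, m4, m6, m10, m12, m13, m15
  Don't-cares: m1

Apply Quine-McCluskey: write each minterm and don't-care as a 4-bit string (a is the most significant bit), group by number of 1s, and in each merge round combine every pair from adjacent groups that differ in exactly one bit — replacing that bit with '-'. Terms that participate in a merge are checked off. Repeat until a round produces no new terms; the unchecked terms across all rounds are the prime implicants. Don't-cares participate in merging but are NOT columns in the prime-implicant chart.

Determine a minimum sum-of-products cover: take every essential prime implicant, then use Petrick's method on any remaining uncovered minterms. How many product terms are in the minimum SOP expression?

[col 0] 0000*, 0001*, 0010*, 0011*, 0100*, 0110*, 1010*, 1100*, 1101*, 1111*
[col 1] -010, -100, 0-00*, 0-10*, 00-0*, 00-1*, 000-*, 001-*, 01-0*, 11-1, 110-
[col 2] 0--0, 00--
Prime implicants: -010, -100, 0--0, 00--, 11-1, 110-
PI chart (minterm → PIs covering it):
  0 | 0--0,00--
  2 | -010,0--0,00--
  3 | 00--  (sole → essential)
  4 | -100,0--0
  6 | 0--0  (sole → essential)
  10 | -010  (sole → essential)
  12 | -100,110-
  13 | 11-1,110-
  15 | 11-1  (sole → essential)
Essential prime implicants: -010, 0--0, 00--, 11-1
Petrick residual → -100
Minimum SOP uses 5 PIs: b'cd' + bc'd' + a'd' + a'b' + abd

5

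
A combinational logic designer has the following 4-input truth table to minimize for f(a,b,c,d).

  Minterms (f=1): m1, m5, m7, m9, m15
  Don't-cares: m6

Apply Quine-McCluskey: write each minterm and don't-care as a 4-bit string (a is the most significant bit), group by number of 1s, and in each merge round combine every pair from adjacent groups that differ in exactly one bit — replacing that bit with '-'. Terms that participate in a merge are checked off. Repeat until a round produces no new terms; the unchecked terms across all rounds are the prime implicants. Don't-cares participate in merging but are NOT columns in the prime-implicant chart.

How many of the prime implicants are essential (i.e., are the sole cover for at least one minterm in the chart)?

2

[col 0] 0001*, 0101*, 0110*, 0111*, 1001*, 1111*
[col 1] -001, -111, 0-01, 01-1, 011-
Prime implicants: -001, -111, 0-01, 01-1, 011-
PI chart (minterm → PIs covering it):
  1 | -001,0-01
  5 | 0-01,01-1
  7 | -111,01-1,011-
  9 | -001  (sole → essential)
  15 | -111  (sole → essential)
Essential prime implicants: -001, -111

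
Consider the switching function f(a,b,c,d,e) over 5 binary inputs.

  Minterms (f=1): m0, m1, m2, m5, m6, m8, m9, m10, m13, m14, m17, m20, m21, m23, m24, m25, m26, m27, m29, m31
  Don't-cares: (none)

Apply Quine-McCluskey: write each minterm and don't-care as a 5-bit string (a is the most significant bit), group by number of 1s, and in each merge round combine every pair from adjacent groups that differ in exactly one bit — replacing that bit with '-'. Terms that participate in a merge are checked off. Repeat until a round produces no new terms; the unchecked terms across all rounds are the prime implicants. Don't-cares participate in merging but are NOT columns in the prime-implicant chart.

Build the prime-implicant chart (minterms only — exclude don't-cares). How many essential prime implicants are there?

4

size-2^0 implicants → 00000(✓)  00001(✓)  00010(✓)  00101(✓)  00110(✓)  01000(✓)  01001(✓)  01010(✓)  01101(✓)  01110(✓)  10001(✓)  10100(✓)  10101(✓)  10111(✓)  11000(✓)  11001(✓)  11010(✓)  11011(✓)  11101(✓)  11111(✓)
size-2^1 implicants → -0001(✓)  -0101(✓)  -1000(✓)  -1001(✓)  -1010(✓)  -1101(✓)  0-000(✓)  0-001(✓)  0-010(✓)  0-101(✓)  0-110(✓)  00-01(✓)  00-10(✓)  000-0(✓)  0000-(✓)  01-01(✓)  01-10(✓)  010-0(✓)  0100-(✓)  1-001(✓)  1-101(✓)  1-111(✓)  10-01(✓)  101-1(✓)  1010-  11-01(✓)  11-11(✓)  110-0(✓)  110-1(✓)  1100-(✓)  1101-(✓)  111-1(✓)
size-2^2 implicants → --001(✓)  --101(✓)  -0-01(✓)  -1-01(✓)  -10-0  -100-  0--01(✓)  0--10  0-0-0  0-00-  1--01(✓)  1-1-1  11--1  110--
size-2^3 implicants → ---01
Unchecked terms (primes): ---01, -10-0, -100-, 0--10, 0-0-0, 0-00-, 1-1-1, 1010-, 11--1, 110--
Minterm coverage:
  m0 ⊆ 0-0-0,0-00-
  m1 ⊆ ---01,0-00-
  m2 ⊆ 0--10,0-0-0
  m5 ⊆ ---01 [E]
  m6 ⊆ 0--10 [E]
  m8 ⊆ -10-0,-100-,0-0-0,0-00-
  m9 ⊆ ---01,-100-,0-00-
  m10 ⊆ -10-0,0--10,0-0-0
  m13 ⊆ ---01 [E]
  m14 ⊆ 0--10 [E]
  m17 ⊆ ---01 [E]
  m20 ⊆ 1010- [E]
  m21 ⊆ ---01,1-1-1,1010-
  m23 ⊆ 1-1-1 [E]
  m24 ⊆ -10-0,-100-,110--
  m25 ⊆ ---01,-100-,11--1,110--
  m26 ⊆ -10-0,110--
  m27 ⊆ 11--1,110--
  m29 ⊆ ---01,1-1-1,11--1
  m31 ⊆ 1-1-1,11--1
E = {---01, 0--10, 1-1-1, 1010-}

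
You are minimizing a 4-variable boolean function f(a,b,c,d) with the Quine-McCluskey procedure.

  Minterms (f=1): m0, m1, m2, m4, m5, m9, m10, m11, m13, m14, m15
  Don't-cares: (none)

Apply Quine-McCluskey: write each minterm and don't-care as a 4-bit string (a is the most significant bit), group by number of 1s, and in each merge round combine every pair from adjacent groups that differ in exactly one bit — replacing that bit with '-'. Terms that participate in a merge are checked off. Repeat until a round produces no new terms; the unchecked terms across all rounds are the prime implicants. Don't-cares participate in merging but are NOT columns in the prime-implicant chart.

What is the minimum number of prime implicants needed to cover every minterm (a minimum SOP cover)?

4

Round 0: 0000✓ 0001✓ 0010✓ 0100✓ 0101✓ 1001✓ 1010✓ 1011✓ 1101✓ 1110✓ 1111✓
Round 1: -001✓ -010 -101✓ 0-00✓ 0-01✓ 00-0 000-✓ 010-✓ 1-01✓ 1-10✓ 1-11✓ 10-1✓ 101-✓ 11-1✓ 111-✓
Round 2: --01 0-0- 1--1 1-1-
PIs = {--01, -010, 0-0-, 00-0, 1--1, 1-1-}
Coverage chart:
  m0: 0-0-,00-0
  m1: --01,0-0-
  m2: -010,00-0
  m4: 0-0- ←essential
  m5: --01,0-0-
  m9: --01,1--1
  m10: -010,1-1-
  m11: 1--1,1-1-
  m13: --01,1--1
  m14: 1-1- ←essential
  m15: 1--1,1-1-
Essential: 0-0-, 1-1-
Petrick residual → --01, -010
Min cover (4 terms): c'd + b'cd' + a'c' + ac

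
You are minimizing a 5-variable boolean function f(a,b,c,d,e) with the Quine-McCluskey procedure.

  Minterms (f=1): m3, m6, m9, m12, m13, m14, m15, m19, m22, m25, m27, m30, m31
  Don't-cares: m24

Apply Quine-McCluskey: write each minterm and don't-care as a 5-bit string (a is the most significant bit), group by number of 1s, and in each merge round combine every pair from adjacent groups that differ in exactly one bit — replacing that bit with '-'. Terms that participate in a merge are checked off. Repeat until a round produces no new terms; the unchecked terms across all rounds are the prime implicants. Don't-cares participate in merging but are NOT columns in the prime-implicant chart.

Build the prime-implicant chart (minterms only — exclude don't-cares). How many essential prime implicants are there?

[col 0] 00011*, 00110*, 01001*, 01100*, 01101*, 01110*, 01111*, 10011*, 10110*, 11000*, 11001*, 11011*, 11110*, 11111*
[col 1] -0011, -0110*, -1001, -1110*, -1111*, 0-110*, 01-01, 011-0*, 011-1*, 0110-*, 0111-*, 1-011, 1-110*, 11-11, 110-1, 1100-, 1111-*
[col 2] --110, -111-, 011--
Prime implicants: --110, -0011, -1001, -111-, 01-01, 011--, 1-011, 11-11, 110-1, 1100-
PI chart (minterm → PIs covering it):
  3 | -0011  (sole → essential)
  6 | --110  (sole → essential)
  9 | -1001,01-01
  12 | 011--  (sole → essential)
  13 | 01-01,011--
  14 | --110,-111-,011--
  15 | -111-,011--
  19 | -0011,1-011
  22 | --110  (sole → essential)
  25 | -1001,110-1,1100-
  27 | 1-011,11-11,110-1
  30 | --110,-111-
  31 | -111-,11-11
Essential prime implicants: --110, -0011, 011--

3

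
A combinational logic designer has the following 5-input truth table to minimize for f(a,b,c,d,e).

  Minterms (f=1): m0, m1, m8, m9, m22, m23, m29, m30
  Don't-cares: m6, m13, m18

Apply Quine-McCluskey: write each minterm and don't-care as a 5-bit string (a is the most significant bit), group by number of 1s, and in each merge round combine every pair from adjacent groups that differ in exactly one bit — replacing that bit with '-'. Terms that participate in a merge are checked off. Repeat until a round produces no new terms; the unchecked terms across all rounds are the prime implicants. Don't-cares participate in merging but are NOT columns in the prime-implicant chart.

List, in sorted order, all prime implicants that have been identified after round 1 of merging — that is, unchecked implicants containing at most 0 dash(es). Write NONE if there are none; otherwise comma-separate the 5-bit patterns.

[col 0] 00000*, 00001*, 00110*, 01000*, 01001*, 01101*, 10010*, 10110*, 10111*, 11101*, 11110*
[col 1] -0110, -1101, 0-000*, 0-001*, 0000-*, 01-01, 0100-*, 1-110, 10-10, 1011-
[col 2] 0-00-
Prime implicants: -0110, -1101, 0-00-, 01-01, 1-110, 10-10, 1011-

NONE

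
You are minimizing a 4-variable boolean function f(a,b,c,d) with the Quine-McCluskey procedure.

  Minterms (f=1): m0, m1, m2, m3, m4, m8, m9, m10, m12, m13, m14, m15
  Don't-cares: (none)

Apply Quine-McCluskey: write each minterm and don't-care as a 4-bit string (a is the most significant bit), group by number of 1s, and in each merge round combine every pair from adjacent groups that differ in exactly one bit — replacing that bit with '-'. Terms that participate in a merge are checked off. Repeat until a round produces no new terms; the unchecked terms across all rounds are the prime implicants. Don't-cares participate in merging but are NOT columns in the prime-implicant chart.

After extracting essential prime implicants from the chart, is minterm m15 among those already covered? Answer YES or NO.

[col 0] 0000*, 0001*, 0010*, 0011*, 0100*, 1000*, 1001*, 1010*, 1100*, 1101*, 1110*, 1111*
[col 1] -000*, -001*, -010*, -100*, 0-00*, 00-0*, 00-1*, 000-*, 001-*, 1-00*, 1-01*, 1-10*, 10-0*, 100-*, 11-0*, 11-1*, 110-*, 111-*
[col 2] --00, -0-0, -00-, 00--, 1--0, 1-0-, 11--
Prime implicants: --00, -0-0, -00-, 00--, 1--0, 1-0-, 11--
PI chart (minterm → PIs covering it):
  0 | --00,-0-0,-00-,00--
  1 | -00-,00--
  2 | -0-0,00--
  3 | 00--  (sole → essential)
  4 | --00  (sole → essential)
  8 | --00,-0-0,-00-,1--0,1-0-
  9 | -00-,1-0-
  10 | -0-0,1--0
  12 | --00,1--0,1-0-,11--
  13 | 1-0-,11--
  14 | 1--0,11--
  15 | 11--  (sole → essential)
Essential prime implicants: --00, 00--, 11--

YES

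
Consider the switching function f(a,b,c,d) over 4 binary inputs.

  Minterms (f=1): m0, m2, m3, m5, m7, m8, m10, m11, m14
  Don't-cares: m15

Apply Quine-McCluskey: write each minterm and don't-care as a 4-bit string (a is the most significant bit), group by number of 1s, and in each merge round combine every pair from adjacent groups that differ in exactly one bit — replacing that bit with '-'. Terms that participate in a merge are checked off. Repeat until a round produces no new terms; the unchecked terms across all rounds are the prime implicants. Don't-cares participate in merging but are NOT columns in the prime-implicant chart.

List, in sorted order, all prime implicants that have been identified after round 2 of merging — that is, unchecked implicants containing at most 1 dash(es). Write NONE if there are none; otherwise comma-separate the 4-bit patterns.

Round 0: 0000✓ 0010✓ 0011✓ 0101✓ 0111✓ 1000✓ 1010✓ 1011✓ 1110✓ 1111✓
Round 1: -000✓ -010✓ -011✓ -111✓ 0-11✓ 00-0✓ 001-✓ 01-1 1-10✓ 1-11✓ 10-0✓ 101-✓ 111-✓
Round 2: --11 -0-0 -01- 1-1-
PIs = {--11, -0-0, -01-, 01-1, 1-1-}

01-1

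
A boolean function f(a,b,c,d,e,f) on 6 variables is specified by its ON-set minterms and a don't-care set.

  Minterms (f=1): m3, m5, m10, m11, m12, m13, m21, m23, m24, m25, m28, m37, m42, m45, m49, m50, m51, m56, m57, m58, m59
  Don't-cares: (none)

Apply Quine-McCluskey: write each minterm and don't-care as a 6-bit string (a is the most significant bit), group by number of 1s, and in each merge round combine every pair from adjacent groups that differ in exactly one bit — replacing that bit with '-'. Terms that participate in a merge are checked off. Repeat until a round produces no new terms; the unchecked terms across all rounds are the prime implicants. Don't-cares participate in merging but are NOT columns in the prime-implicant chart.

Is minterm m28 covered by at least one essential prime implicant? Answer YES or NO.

[col 0] 000011*, 000101*, 001010*, 001011*, 001100*, 001101*, 010101*, 010111*, 011000*, 011001*, 011100*, 100101*, 101010*, 101101*, 110001*, 110010*, 110011*, 111000*, 111001*, 111010*, 111011*
[col 1] -00101*, -01010, -01101*, -11000*, -11001*, 0-0101, 0-1100, 00-011, 00-101*, 00101-, 00110-, 0101-1, 011-00, 01100-*, 1-1010, 10-101*, 11-001*, 11-010*, 11-011*, 1100-1*, 11001-*, 1110-0*, 1110-1*, 11100-*, 11101-*
[col 2] -0-101, -1100-, 11-0-1, 11-01-, 1110--
Prime implicants: -0-101, -01010, -1100-, 0-0101, 0-1100, 00-011, 00101-, 00110-, 0101-1, 011-00, 1-1010, 11-0-1, 11-01-, 1110--
PI chart (minterm → PIs covering it):
  3 | 00-011  (sole → essential)
  5 | -0-101,0-0101
  10 | -01010,00101-
  11 | 00-011,00101-
  12 | 0-1100,00110-
  13 | -0-101,00110-
  21 | 0-0101,0101-1
  23 | 0101-1  (sole → essential)
  24 | -1100-,011-00
  25 | -1100-  (sole → essential)
  28 | 0-1100,011-00
  37 | -0-101  (sole → essential)
  42 | -01010,1-1010
  45 | -0-101  (sole → essential)
  49 | 11-0-1  (sole → essential)
  50 | 11-01-  (sole → essential)
  51 | 11-0-1,11-01-
  56 | -1100-,1110--
  57 | -1100-,11-0-1,1110--
  58 | 1-1010,11-01-,1110--
  59 | 11-0-1,11-01-,1110--
Essential prime implicants: -0-101, -1100-, 00-011, 0101-1, 11-0-1, 11-01-

NO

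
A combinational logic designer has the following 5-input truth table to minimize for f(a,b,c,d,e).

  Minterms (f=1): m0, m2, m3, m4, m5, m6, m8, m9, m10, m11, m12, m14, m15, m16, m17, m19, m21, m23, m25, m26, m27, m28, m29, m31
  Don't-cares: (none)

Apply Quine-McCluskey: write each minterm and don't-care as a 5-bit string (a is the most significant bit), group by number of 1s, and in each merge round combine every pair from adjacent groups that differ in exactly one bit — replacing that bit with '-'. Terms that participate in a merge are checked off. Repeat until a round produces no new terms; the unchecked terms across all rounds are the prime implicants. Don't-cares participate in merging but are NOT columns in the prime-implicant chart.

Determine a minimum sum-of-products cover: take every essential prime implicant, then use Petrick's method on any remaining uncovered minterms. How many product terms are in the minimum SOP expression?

9

Round 0: 00000✓ 00010✓ 00011✓ 00100✓ 00101✓ 00110✓ 01000✓ 01001✓ 01010✓ 01011✓ 01100✓ 01110✓ 01111✓ 10000✓ 10001✓ 10011✓ 10101✓ 10111✓ 11001✓ 11010✓ 11011✓ 11100✓ 11101✓ 11111✓
Round 1: -0000 -0011✓ -0101 -1001✓ -1010✓ -1011✓ -1100 -1111✓ 0-000✓ 0-010✓ 0-011✓ 0-100✓ 0-110✓ 00-00✓ 00-10✓ 000-0✓ 0001-✓ 001-0✓ 0010- 01-00✓ 01-10✓ 01-11✓ 010-0✓ 010-1✓ 0100-✓ 0101-✓ 011-0✓ 0111-✓ 1-001✓ 1-011✓ 1-101✓ 1-111✓ 10-01✓ 10-11✓ 100-1✓ 1000- 101-1✓ 11-01✓ 11-11✓ 110-1✓ 1101-✓ 111-1✓ 1110-
Round 2: --011 -1-11 -10-1 -101- 0--00✓ 0--10✓ 0-0-0✓ 0-01- 0-1-0✓ 00--0✓ 01--0✓ 01-1- 010-- 1--01✓ 1--11✓ 1-0-1✓ 1-1-1✓ 10--1✓ 11--1✓
Round 3: 0---0 1---1
PIs = {--011, -0000, -0101, -1-11, -10-1, -101-, -1100, 0---0, 0-01-, 0010-, 01-1-, 010--, 1---1, 1000-, 1110-}
Coverage chart:
  m0: -0000,0---0
  m2: 0---0,0-01-
  m3: --011,0-01-
  m4: 0---0,0010-
  m5: -0101,0010-
  m6: 0---0 ←essential
  m8: 0---0,010--
  m9: -10-1,010--
  m10: -101-,0---0,0-01-,01-1-,010--
  m11: --011,-1-11,-10-1,-101-,0-01-,01-1-,010--
  m12: -1100,0---0
  m14: 0---0,01-1-
  m15: -1-11,01-1-
  m16: -0000,1000-
  m17: 1---1,1000-
  m19: --011,1---1
  m21: -0101,1---1
  m23: 1---1 ←essential
  m25: -10-1,1---1
  m26: -101- ←essential
  m27: --011,-1-11,-10-1,-101-,1---1
  m28: -1100,1110-
  m29: 1---1,1110-
  m31: -1-11,1---1
Essential: -101-, 0---0, 1---1
Petrick residual → --011, -0000, -0101, -1-11, -10-1, -1100
Min cover (9 terms): c'de + b'c'd'e' + b'cd'e + bde + bc'e + bc'd + bcd'e' + a'e' + ae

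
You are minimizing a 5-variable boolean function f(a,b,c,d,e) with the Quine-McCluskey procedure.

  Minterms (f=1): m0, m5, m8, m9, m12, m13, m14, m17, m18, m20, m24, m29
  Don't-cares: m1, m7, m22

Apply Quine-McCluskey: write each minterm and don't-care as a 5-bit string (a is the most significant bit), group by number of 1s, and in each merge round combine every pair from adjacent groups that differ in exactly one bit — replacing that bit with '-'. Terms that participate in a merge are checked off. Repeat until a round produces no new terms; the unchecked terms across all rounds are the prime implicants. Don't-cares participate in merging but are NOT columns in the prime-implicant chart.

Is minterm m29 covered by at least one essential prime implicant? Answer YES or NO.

[col 0] 00000*, 00001*, 00101*, 00111*, 01000*, 01001*, 01100*, 01101*, 01110*, 10001*, 10010*, 10100*, 10110*, 11000*, 11101*
[col 1] -0001, -1000, -1101, 0-000*, 0-001*, 0-101*, 00-01*, 0000-*, 001-1, 01-00*, 01-01*, 0100-*, 011-0, 0110-*, 10-10, 101-0
[col 2] 0--01, 0-00-, 01-0-
Prime implicants: -0001, -1000, -1101, 0--01, 0-00-, 001-1, 01-0-, 011-0, 10-10, 101-0
PI chart (minterm → PIs covering it):
  0 | 0-00-  (sole → essential)
  5 | 0--01,001-1
  8 | -1000,0-00-,01-0-
  9 | 0--01,0-00-,01-0-
  12 | 01-0-,011-0
  13 | -1101,0--01,01-0-
  14 | 011-0  (sole → essential)
  17 | -0001  (sole → essential)
  18 | 10-10  (sole → essential)
  20 | 101-0  (sole → essential)
  24 | -1000  (sole → essential)
  29 | -1101  (sole → essential)
Essential prime implicants: -0001, -1000, -1101, 0-00-, 011-0, 10-10, 101-0

YES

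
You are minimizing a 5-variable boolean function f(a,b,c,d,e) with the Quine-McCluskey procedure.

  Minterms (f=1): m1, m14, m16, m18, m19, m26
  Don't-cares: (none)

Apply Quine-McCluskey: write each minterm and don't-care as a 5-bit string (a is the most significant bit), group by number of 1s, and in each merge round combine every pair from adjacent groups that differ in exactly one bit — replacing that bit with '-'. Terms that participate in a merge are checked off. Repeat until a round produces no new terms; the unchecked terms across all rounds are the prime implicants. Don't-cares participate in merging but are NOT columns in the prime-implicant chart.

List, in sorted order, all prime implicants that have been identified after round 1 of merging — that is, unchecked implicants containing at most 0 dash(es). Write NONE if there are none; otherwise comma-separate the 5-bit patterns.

[col 0] 00001, 01110, 10000*, 10010*, 10011*, 11010*
[col 1] 1-010, 100-0, 1001-
Prime implicants: 00001, 01110, 1-010, 100-0, 1001-

00001, 01110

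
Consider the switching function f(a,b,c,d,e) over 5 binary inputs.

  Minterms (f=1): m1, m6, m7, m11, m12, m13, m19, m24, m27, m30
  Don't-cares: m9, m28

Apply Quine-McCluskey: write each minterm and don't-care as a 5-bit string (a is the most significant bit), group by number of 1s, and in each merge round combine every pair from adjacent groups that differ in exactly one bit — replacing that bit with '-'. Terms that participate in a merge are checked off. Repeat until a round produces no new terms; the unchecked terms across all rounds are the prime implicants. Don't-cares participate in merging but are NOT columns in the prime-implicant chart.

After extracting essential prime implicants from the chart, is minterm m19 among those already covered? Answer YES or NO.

size-2^0 implicants → 00001(✓)  00110(✓)  00111(✓)  01001(✓)  01011(✓)  01100(✓)  01101(✓)  10011(✓)  11000(✓)  11011(✓)  11100(✓)  11110(✓)
size-2^1 implicants → -1011  -1100  0-001  0011-  01-01  010-1  0110-  1-011  11-00  111-0
Unchecked terms (primes): -1011, -1100, 0-001, 0011-, 01-01, 010-1, 0110-, 1-011, 11-00, 111-0
Minterm coverage:
  m1 ⊆ 0-001 [E]
  m6 ⊆ 0011- [E]
  m7 ⊆ 0011- [E]
  m11 ⊆ -1011,010-1
  m12 ⊆ -1100,0110-
  m13 ⊆ 01-01,0110-
  m19 ⊆ 1-011 [E]
  m24 ⊆ 11-00 [E]
  m27 ⊆ -1011,1-011
  m30 ⊆ 111-0 [E]
E = {0-001, 0011-, 1-011, 11-00, 111-0}

YES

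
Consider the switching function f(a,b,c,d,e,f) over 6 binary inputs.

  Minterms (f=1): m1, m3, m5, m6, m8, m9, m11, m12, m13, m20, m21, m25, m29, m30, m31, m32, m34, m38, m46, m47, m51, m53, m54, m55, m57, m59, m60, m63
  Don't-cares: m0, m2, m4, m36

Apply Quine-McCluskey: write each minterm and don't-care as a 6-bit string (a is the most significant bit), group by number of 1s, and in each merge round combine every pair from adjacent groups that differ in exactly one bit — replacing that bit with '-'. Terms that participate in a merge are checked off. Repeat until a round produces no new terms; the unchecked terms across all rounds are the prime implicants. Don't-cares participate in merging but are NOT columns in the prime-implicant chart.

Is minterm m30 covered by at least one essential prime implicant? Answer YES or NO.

size-2^0 implicants → 000000(✓)  000001(✓)  000010(✓)  000011(✓)  000100(✓)  000101(✓)  000110(✓)  001000(✓)  001001(✓)  001011(✓)  001100(✓)  001101(✓)  010100(✓)  010101(✓)  011001(✓)  011101(✓)  011110(✓)  011111(✓)  100000(✓)  100010(✓)  100100(✓)  100110(✓)  101110(✓)  101111(✓)  110011(✓)  110101(✓)  110110(✓)  110111(✓)  111001(✓)  111011(✓)  111100  111111(✓)
size-2^1 implicants → -00000(✓)  -00010(✓)  -00100(✓)  -00110(✓)  -10101  -11001  -11111  0-0100(✓)  0-0101(✓)  0-1001(✓)  0-1101(✓)  00-000(✓)  00-001(✓)  00-011(✓)  00-100(✓)  00-101(✓)  000-00(✓)  000-01(✓)  000-10(✓)  0000-0(✓)  0000-1(✓)  00000-(✓)  00001-(✓)  0001-0(✓)  00010-(✓)  001-00(✓)  001-01(✓)  0010-1(✓)  00100-(✓)  00110-(✓)  01-101(✓)  01010-(✓)  011-01(✓)  0111-1  01111-  1-0110  1-1111  10-110  100-00(✓)  100-10(✓)  1000-0(✓)  1001-0(✓)  10111-  11-011(✓)  11-111(✓)  110-11(✓)  1101-1  11011-  111-11(✓)  1110-1
size-2^2 implicants → -00-00(✓)  -00-10(✓)  -000-0(✓)  -001-0(✓)  0--101  0-010-  0-1-01  00--00(✓)  00--01(✓)  00-0-1  00-00-(✓)  00-10-(✓)  000--0(✓)  000-0-(✓)  0000--  001-0-(✓)  100--0(✓)  11--11
size-2^3 implicants → -00--0  00--0-
Unchecked terms (primes): -00--0, -10101, -11001, -11111, 0--101, 0-010-, 0-1-01, 00--0-, 00-0-1, 0000--, 0111-1, 01111-, 1-0110, 1-1111, 10-110, 10111-, 11--11, 1101-1, 11011-, 1110-1, 111100
Minterm coverage:
  m1 ⊆ 00--0-,00-0-1,0000--
  m3 ⊆ 00-0-1,0000--
  m5 ⊆ 0--101,0-010-,00--0-
  m6 ⊆ -00--0 [E]
  m8 ⊆ 00--0- [E]
  m9 ⊆ 0-1-01,00--0-,00-0-1
  m11 ⊆ 00-0-1 [E]
  m12 ⊆ 00--0- [E]
  m13 ⊆ 0--101,0-1-01,00--0-
  m20 ⊆ 0-010- [E]
  m21 ⊆ -10101,0--101,0-010-
  m25 ⊆ -11001,0-1-01
  m29 ⊆ 0--101,0-1-01,0111-1
  m30 ⊆ 01111- [E]
  m31 ⊆ -11111,0111-1,01111-
  m32 ⊆ -00--0 [E]
  m34 ⊆ -00--0 [E]
  m38 ⊆ -00--0,1-0110,10-110
  m46 ⊆ 10-110,10111-
  m47 ⊆ 1-1111,10111-
  m51 ⊆ 11--11 [E]
  m53 ⊆ -10101,1101-1
  m54 ⊆ 1-0110,11011-
  m55 ⊆ 11--11,1101-1,11011-
  m57 ⊆ -11001,1110-1
  m59 ⊆ 11--11,1110-1
  m60 ⊆ 111100 [E]
  m63 ⊆ -11111,1-1111,11--11
E = {-00--0, 0-010-, 00--0-, 00-0-1, 01111-, 11--11, 111100}

YES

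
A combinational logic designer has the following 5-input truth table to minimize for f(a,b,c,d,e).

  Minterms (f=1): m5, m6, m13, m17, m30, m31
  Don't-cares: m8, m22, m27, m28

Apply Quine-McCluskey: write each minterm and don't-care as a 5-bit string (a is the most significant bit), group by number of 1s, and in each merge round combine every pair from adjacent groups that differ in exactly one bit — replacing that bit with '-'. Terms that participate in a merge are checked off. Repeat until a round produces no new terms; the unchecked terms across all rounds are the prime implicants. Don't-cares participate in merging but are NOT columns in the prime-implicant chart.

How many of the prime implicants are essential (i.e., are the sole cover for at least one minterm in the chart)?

3

Round 0: 00101✓ 00110✓ 01000 01101✓ 10001 10110✓ 11011✓ 11100✓ 11110✓ 11111✓
Round 1: -0110 0-101 1-110 11-11 111-0 1111-
PIs = {-0110, 0-101, 01000, 1-110, 10001, 11-11, 111-0, 1111-}
Coverage chart:
  m5: 0-101 ←essential
  m6: -0110 ←essential
  m13: 0-101 ←essential
  m17: 10001 ←essential
  m30: 1-110,111-0,1111-
  m31: 11-11,1111-
Essential: -0110, 0-101, 10001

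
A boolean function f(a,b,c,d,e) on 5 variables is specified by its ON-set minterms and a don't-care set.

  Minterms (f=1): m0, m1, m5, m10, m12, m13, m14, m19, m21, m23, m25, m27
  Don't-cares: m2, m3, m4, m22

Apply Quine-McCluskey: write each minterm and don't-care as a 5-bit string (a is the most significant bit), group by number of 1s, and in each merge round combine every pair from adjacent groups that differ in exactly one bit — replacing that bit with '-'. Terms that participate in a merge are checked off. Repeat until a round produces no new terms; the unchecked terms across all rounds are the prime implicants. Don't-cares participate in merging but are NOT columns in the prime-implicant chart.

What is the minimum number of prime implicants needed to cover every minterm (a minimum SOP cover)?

size-2^0 implicants → 00000(✓)  00001(✓)  00010(✓)  00011(✓)  00100(✓)  00101(✓)  01010(✓)  01100(✓)  01101(✓)  01110(✓)  10011(✓)  10101(✓)  10110(✓)  10111(✓)  11001(✓)  11011(✓)
size-2^1 implicants → -0011  -0101  0-010  0-100(✓)  0-101(✓)  00-00(✓)  00-01(✓)  000-0(✓)  000-1(✓)  0000-(✓)  0001-(✓)  0010-(✓)  01-10  011-0  0110-(✓)  1-011  10-11  101-1  1011-  110-1
size-2^2 implicants → 0-10-  00-0-  000--
Unchecked terms (primes): -0011, -0101, 0-010, 0-10-, 00-0-, 000--, 01-10, 011-0, 1-011, 10-11, 101-1, 1011-, 110-1
Minterm coverage:
  m0 ⊆ 00-0-,000--
  m1 ⊆ 00-0-,000--
  m5 ⊆ -0101,0-10-,00-0-
  m10 ⊆ 0-010,01-10
  m12 ⊆ 0-10-,011-0
  m13 ⊆ 0-10- [E]
  m14 ⊆ 01-10,011-0
  m19 ⊆ -0011,1-011,10-11
  m21 ⊆ -0101,101-1
  m23 ⊆ 10-11,101-1,1011-
  m25 ⊆ 110-1 [E]
  m27 ⊆ 1-011,110-1
E = {0-10-, 110-1}
Petrick residual → -0011, 00-0-, 01-10, 101-1
Cover = b'c'de + a'cd' + a'b'd' + a'bde' + ab'ce + abc'e  |cover|=6

6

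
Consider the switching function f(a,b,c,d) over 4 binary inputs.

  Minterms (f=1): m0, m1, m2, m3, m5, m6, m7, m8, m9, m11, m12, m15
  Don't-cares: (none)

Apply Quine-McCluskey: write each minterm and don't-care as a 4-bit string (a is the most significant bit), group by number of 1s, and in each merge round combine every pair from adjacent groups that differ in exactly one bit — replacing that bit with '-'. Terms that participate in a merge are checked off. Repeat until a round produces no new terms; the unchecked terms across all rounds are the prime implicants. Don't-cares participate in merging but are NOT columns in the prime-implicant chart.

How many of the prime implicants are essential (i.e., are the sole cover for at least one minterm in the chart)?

size-2^0 implicants → 0000(✓)  0001(✓)  0010(✓)  0011(✓)  0101(✓)  0110(✓)  0111(✓)  1000(✓)  1001(✓)  1011(✓)  1100(✓)  1111(✓)
size-2^1 implicants → -000(✓)  -001(✓)  -011(✓)  -111(✓)  0-01(✓)  0-10(✓)  0-11(✓)  00-0(✓)  00-1(✓)  000-(✓)  001-(✓)  01-1(✓)  011-(✓)  1-00  1-11(✓)  10-1(✓)  100-(✓)
size-2^2 implicants → --11  -0-1  -00-  0--1  0-1-  00--
Unchecked terms (primes): --11, -0-1, -00-, 0--1, 0-1-, 00--, 1-00
Minterm coverage:
  m0 ⊆ -00-,00--
  m1 ⊆ -0-1,-00-,0--1,00--
  m2 ⊆ 0-1-,00--
  m3 ⊆ --11,-0-1,0--1,0-1-,00--
  m5 ⊆ 0--1 [E]
  m6 ⊆ 0-1- [E]
  m7 ⊆ --11,0--1,0-1-
  m8 ⊆ -00-,1-00
  m9 ⊆ -0-1,-00-
  m11 ⊆ --11,-0-1
  m12 ⊆ 1-00 [E]
  m15 ⊆ --11 [E]
E = {--11, 0--1, 0-1-, 1-00}

4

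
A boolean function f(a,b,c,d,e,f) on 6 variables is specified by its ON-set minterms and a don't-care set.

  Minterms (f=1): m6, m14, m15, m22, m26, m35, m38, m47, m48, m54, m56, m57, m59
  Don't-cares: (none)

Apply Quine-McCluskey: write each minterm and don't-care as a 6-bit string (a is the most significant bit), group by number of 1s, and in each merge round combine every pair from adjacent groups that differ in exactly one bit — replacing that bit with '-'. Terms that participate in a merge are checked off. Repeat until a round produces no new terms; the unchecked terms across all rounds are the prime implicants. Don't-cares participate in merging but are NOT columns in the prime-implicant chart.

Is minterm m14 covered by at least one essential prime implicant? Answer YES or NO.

size-2^0 implicants → 000110(✓)  001110(✓)  001111(✓)  010110(✓)  011010  100011  100110(✓)  101111(✓)  110000(✓)  110110(✓)  111000(✓)  111001(✓)  111011(✓)
size-2^1 implicants → -00110(✓)  -01111  -10110(✓)  0-0110(✓)  00-110  00111-  1-0110(✓)  11-000  1110-1  11100-
size-2^2 implicants → --0110
Unchecked terms (primes): --0110, -01111, 00-110, 00111-, 011010, 100011, 11-000, 1110-1, 11100-
Minterm coverage:
  m6 ⊆ --0110,00-110
  m14 ⊆ 00-110,00111-
  m15 ⊆ -01111,00111-
  m22 ⊆ --0110 [E]
  m26 ⊆ 011010 [E]
  m35 ⊆ 100011 [E]
  m38 ⊆ --0110 [E]
  m47 ⊆ -01111 [E]
  m48 ⊆ 11-000 [E]
  m54 ⊆ --0110 [E]
  m56 ⊆ 11-000,11100-
  m57 ⊆ 1110-1,11100-
  m59 ⊆ 1110-1 [E]
E = {--0110, -01111, 011010, 100011, 11-000, 1110-1}

NO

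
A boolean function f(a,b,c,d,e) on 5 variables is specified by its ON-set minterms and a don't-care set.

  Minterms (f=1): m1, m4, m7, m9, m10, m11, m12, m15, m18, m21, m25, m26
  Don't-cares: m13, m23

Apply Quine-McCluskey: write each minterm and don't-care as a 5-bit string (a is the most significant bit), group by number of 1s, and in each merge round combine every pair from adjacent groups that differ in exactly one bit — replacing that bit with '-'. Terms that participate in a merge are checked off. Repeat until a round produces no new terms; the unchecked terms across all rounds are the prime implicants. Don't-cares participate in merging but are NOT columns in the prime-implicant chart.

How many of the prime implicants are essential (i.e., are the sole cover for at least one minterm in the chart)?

5

[col 0] 00001*, 00100*, 00111*, 01001*, 01010*, 01011*, 01100*, 01101*, 01111*, 10010*, 10101*, 10111*, 11001*, 11010*
[col 1] -0111, -1001, -1010, 0-001, 0-100, 0-111, 01-01*, 01-11*, 010-1*, 0101-, 011-1*, 0110-, 1-010, 101-1
[col 2] 01--1
Prime implicants: -0111, -1001, -1010, 0-001, 0-100, 0-111, 01--1, 0101-, 0110-, 1-010, 101-1
PI chart (minterm → PIs covering it):
  1 | 0-001  (sole → essential)
  4 | 0-100  (sole → essential)
  7 | -0111,0-111
  9 | -1001,0-001,01--1
  10 | -1010,0101-
  11 | 01--1,0101-
  12 | 0-100,0110-
  15 | 0-111,01--1
  18 | 1-010  (sole → essential)
  21 | 101-1  (sole → essential)
  25 | -1001  (sole → essential)
  26 | -1010,1-010
Essential prime implicants: -1001, 0-001, 0-100, 1-010, 101-1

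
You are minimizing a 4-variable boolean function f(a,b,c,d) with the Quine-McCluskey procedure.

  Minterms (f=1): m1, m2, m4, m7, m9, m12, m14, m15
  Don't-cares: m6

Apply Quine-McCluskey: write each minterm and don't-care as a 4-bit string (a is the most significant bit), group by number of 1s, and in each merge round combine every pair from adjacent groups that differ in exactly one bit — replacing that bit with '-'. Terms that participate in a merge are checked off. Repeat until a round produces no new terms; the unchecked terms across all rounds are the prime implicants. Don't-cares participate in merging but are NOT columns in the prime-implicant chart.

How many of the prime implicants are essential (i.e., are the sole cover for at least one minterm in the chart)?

4

size-2^0 implicants → 0001(✓)  0010(✓)  0100(✓)  0110(✓)  0111(✓)  1001(✓)  1100(✓)  1110(✓)  1111(✓)
size-2^1 implicants → -001  -100(✓)  -110(✓)  -111(✓)  0-10  01-0(✓)  011-(✓)  11-0(✓)  111-(✓)
size-2^2 implicants → -1-0  -11-
Unchecked terms (primes): -001, -1-0, -11-, 0-10
Minterm coverage:
  m1 ⊆ -001 [E]
  m2 ⊆ 0-10 [E]
  m4 ⊆ -1-0 [E]
  m7 ⊆ -11- [E]
  m9 ⊆ -001 [E]
  m12 ⊆ -1-0 [E]
  m14 ⊆ -1-0,-11-
  m15 ⊆ -11- [E]
E = {-001, -1-0, -11-, 0-10}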